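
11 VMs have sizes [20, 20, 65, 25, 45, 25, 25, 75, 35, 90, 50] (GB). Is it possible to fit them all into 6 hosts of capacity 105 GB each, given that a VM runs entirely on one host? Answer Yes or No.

A valid assignment using 5 hosts:
  host 1: 90 = 90
  host 2: 75 + 25 = 100
  host 3: 65 + 35 = 100
  host 4: 50 + 45 = 95
  host 5: 25 + 25 + 20 + 20 = 90
That uses only 5 ≤ 6, so 6 hosts are enough.

Yes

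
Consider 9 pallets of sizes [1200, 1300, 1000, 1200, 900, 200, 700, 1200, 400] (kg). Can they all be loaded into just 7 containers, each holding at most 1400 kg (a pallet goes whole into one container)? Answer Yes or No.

Yes

A valid assignment using 7 containers:
  container 1: 1300 = 1300
  container 2: 1200 + 200 = 1400
  container 3: 1200 = 1200
  container 4: 1200 = 1200
  container 5: 1000 + 400 = 1400
  container 6: 900 = 900
  container 7: 700 = 700
Every load is within 1400 kg, so 7 containers suffice.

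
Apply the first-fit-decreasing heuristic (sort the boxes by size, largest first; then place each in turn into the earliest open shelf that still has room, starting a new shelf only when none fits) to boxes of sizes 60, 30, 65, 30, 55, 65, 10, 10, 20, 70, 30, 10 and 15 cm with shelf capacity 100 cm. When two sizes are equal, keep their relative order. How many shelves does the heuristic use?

Sorted descending: 70, 65, 65, 60, 55, 30, 30, 30, 20, 15, 10, 10, 10.
  70 → shelf 1 (new)  [load 70/100]
  65 → shelf 2 (new)  [load 65/100]
  65 → shelf 3 (new)  [load 65/100]
  60 → shelf 4 (new)  [load 60/100]
  55 → shelf 5 (new)  [load 55/100]
  30 → shelf 1  [load 100/100]
  30 → shelf 2  [load 95/100]
  30 → shelf 3  [load 95/100]
  20 → shelf 4  [load 80/100]
  15 → shelf 4  [load 95/100]
  10 → shelf 5  [load 65/100]
  10 → shelf 5  [load 75/100]
  10 → shelf 5  [load 85/100]
5 shelves opened.

5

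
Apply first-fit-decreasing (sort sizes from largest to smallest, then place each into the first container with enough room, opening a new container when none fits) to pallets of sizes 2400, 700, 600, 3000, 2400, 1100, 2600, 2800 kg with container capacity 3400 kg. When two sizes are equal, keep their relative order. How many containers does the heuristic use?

Sorted descending: 3000, 2800, 2600, 2400, 2400, 1100, 700, 600.
  3000 → container 1 (new)  [load 3000/3400]
  2800 → container 2 (new)  [load 2800/3400]
  2600 → container 3 (new)  [load 2600/3400]
  2400 → container 4 (new)  [load 2400/3400]
  2400 → container 5 (new)  [load 2400/3400]
  1100 → container 6 (new)  [load 1100/3400]
  700 → container 3  [load 3300/3400]
  600 → container 2  [load 3400/3400]
6 containers opened.

6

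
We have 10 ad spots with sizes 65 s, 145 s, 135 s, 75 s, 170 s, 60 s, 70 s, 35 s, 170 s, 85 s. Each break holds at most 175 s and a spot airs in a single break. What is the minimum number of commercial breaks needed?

Total = 170 + 170 + 145 + 135 + 85 + 75 + 70 + 65 + 60 + 35 = 1010 s.
Lower bound: ⌈1010/175⌉ = 6 commercial breaks.
A packing using 7 commercial breaks:
  break 1: 170 = 170
  break 2: 170 = 170
  break 3: 145 = 145
  break 4: 135 + 35 = 170
  break 5: 85 + 75 = 160
  break 6: 70 + 65 = 135
  break 7: 60 = 60
No arrangement into 6 commercial breaks stays within capacity, so 7 is optimal.

7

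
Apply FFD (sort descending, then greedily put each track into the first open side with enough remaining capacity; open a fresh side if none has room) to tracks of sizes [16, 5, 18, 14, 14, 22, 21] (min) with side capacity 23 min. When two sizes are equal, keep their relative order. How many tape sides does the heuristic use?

6

Sorted descending: 22, 21, 18, 16, 14, 14, 5.
  22 → side 1 (new)  [load 22/23]
  21 → side 2 (new)  [load 21/23]
  18 → side 3 (new)  [load 18/23]
  16 → side 4 (new)  [load 16/23]
  14 → side 5 (new)  [load 14/23]
  14 → side 6 (new)  [load 14/23]
  5 → side 3  [load 23/23]
6 tape sides opened.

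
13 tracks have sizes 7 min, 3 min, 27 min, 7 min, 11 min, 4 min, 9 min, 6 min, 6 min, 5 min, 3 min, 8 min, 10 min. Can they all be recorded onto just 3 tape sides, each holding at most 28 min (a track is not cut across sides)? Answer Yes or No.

No

Total = 106 min; ⌈106/28⌉ = 4.
At least 4 tape sides are required, but only 3 are allowed.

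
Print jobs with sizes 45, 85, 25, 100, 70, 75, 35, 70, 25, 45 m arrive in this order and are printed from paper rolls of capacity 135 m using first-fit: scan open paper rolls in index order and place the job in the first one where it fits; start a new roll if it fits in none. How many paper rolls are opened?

  45 → roll 1 (new)  [load 45/135]
  85 → roll 1  [load 130/135]
  25 → roll 2 (new)  [load 25/135]
  100 → roll 2  [load 125/135]
  70 → roll 3 (new)  [load 70/135]
  75 → roll 4 (new)  [load 75/135]
  35 → roll 3  [load 105/135]
  70 → roll 5 (new)  [load 70/135]
  25 → roll 3  [load 130/135]
  45 → roll 4  [load 120/135]
5 paper rolls opened.

5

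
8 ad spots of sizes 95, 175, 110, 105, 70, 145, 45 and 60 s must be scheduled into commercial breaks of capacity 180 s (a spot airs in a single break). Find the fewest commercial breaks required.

Total = 175 + 145 + 110 + 105 + 95 + 70 + 60 + 45 = 805 s.
Lower bound: ⌈805/180⌉ = 5 commercial breaks.
A packing using 5 commercial breaks:
  break 1: 175 = 175
  break 2: 145 = 145
  break 3: 110 + 70 = 180
  break 4: 105 + 60 = 165
  break 5: 95 + 45 = 140
This matches the lower bound, so 5 is optimal.

5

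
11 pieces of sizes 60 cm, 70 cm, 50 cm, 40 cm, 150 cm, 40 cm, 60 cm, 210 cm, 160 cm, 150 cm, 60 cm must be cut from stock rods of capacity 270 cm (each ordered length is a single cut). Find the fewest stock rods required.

Total = 210 + 160 + 150 + 150 + 70 + 60 + 60 + 60 + 50 + 40 + 40 = 1050 cm.
Lower bound: ⌈1050/270⌉ = 4 stock rods.
A packing using 4 stock rods:
  stock rod 1: 210 + 60 = 270
  stock rod 2: 160 + 70 + 40 = 270
  stock rod 3: 150 + 60 + 60 = 270
  stock rod 4: 150 + 50 + 40 = 240
This matches the lower bound, so 4 is optimal.

4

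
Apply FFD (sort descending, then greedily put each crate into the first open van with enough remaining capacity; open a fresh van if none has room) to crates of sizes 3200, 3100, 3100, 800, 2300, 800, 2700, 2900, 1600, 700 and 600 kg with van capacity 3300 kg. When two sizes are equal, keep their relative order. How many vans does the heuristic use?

Sorted descending: 3200, 3100, 3100, 2900, 2700, 2300, 1600, 800, 800, 700, 600.
  3200 → van 1 (new)  [load 3200/3300]
  3100 → van 2 (new)  [load 3100/3300]
  3100 → van 3 (new)  [load 3100/3300]
  2900 → van 4 (new)  [load 2900/3300]
  2700 → van 5 (new)  [load 2700/3300]
  2300 → van 6 (new)  [load 2300/3300]
  1600 → van 7 (new)  [load 1600/3300]
  800 → van 6  [load 3100/3300]
  800 → van 7  [load 2400/3300]
  700 → van 7  [load 3100/3300]
  600 → van 5  [load 3300/3300]
7 vans opened.

7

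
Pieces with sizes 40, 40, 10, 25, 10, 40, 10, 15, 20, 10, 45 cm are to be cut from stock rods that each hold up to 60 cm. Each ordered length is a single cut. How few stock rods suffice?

Total = 45 + 40 + 40 + 40 + 25 + 20 + 15 + 10 + 10 + 10 + 10 = 265 cm.
Lower bound: ⌈265/60⌉ = 5 stock rods.
A packing using 5 stock rods:
  stock rod 1: 45 + 15 = 60
  stock rod 2: 40 + 20 = 60
  stock rod 3: 40 + 10 + 10 = 60
  stock rod 4: 40 + 10 + 10 = 60
  stock rod 5: 25 = 25
This matches the lower bound, so 5 is optimal.

5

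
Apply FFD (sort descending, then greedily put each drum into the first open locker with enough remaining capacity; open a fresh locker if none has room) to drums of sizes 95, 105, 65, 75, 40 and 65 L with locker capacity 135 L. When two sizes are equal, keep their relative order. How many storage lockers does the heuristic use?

Sorted descending: 105, 95, 75, 65, 65, 40.
  105 → locker 1 (new)  [load 105/135]
  95 → locker 2 (new)  [load 95/135]
  75 → locker 3 (new)  [load 75/135]
  65 → locker 4 (new)  [load 65/135]
  65 → locker 4  [load 130/135]
  40 → locker 2  [load 135/135]
4 storage lockers opened.

4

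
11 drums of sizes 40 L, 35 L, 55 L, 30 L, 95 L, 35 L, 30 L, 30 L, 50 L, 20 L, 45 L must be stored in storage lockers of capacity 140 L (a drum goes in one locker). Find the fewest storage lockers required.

4

Total = 95 + 55 + 50 + 45 + 40 + 35 + 35 + 30 + 30 + 30 + 20 = 465 L.
Lower bound: ⌈465/140⌉ = 4 storage lockers.
A packing using 4 storage lockers:
  locker 1: 95 + 45 = 140
  locker 2: 55 + 50 + 35 = 140
  locker 3: 40 + 35 + 30 + 30 = 135
  locker 4: 30 + 20 = 50
This matches the lower bound, so 4 is optimal.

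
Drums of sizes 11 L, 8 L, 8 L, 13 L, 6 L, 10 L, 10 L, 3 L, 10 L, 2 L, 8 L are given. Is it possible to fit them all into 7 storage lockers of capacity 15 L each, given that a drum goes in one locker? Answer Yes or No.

No

Total = 89 L; ⌈89/15⌉ = 6.
8 drums each exceed half the capacity and cannot share a locker, forcing at least 8 storage lockers.
At least 8 storage lockers are required, but only 7 are allowed.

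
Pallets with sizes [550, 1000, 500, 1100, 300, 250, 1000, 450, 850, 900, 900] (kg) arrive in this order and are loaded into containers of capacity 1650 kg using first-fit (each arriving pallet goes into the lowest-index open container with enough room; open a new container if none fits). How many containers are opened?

  550 → container 1 (new)  [load 550/1650]
  1000 → container 1  [load 1550/1650]
  500 → container 2 (new)  [load 500/1650]
  1100 → container 2  [load 1600/1650]
  300 → container 3 (new)  [load 300/1650]
  250 → container 3  [load 550/1650]
  1000 → container 3  [load 1550/1650]
  450 → container 4 (new)  [load 450/1650]
  850 → container 4  [load 1300/1650]
  900 → container 5 (new)  [load 900/1650]
  900 → container 6 (new)  [load 900/1650]
6 containers opened.

6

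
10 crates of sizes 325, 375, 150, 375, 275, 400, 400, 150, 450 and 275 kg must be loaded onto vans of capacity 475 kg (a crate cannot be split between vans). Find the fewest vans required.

Total = 450 + 400 + 400 + 375 + 375 + 325 + 275 + 275 + 150 + 150 = 3175 kg.
Lower bound: ⌈3175/475⌉ = 7 vans.
Also, 8 crates each exceed 475/2 kg, and no two of those can share a van, so at least 8 vans are needed.
A packing using 8 vans:
  van 1: 450 = 450
  van 2: 400 = 400
  van 3: 400 = 400
  van 4: 375 = 375
  van 5: 375 = 375
  van 6: 325 + 150 = 475
  van 7: 275 + 150 = 425
  van 8: 275 = 275
This matches the lower bound, so 8 is optimal.

8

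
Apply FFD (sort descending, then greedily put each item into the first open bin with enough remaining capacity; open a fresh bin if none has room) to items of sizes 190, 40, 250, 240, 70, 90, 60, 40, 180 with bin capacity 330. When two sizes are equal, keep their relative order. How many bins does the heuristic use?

4

Sorted descending: 250, 240, 190, 180, 90, 70, 60, 40, 40.
  250 → bin 1 (new)  [load 250/330]
  240 → bin 2 (new)  [load 240/330]
  190 → bin 3 (new)  [load 190/330]
  180 → bin 4 (new)  [load 180/330]
  90 → bin 2  [load 330/330]
  70 → bin 1  [load 320/330]
  60 → bin 3  [load 250/330]
  40 → bin 3  [load 290/330]
  40 → bin 3  [load 330/330]
4 bins opened.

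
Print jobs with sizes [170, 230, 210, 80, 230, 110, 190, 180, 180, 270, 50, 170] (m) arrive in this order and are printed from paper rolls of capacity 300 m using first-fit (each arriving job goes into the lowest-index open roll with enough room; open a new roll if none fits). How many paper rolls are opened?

9

  170 → roll 1 (new)  [load 170/300]
  230 → roll 2 (new)  [load 230/300]
  210 → roll 3 (new)  [load 210/300]
  80 → roll 1  [load 250/300]
  230 → roll 4 (new)  [load 230/300]
  110 → roll 5 (new)  [load 110/300]
  190 → roll 5  [load 300/300]
  180 → roll 6 (new)  [load 180/300]
  180 → roll 7 (new)  [load 180/300]
  270 → roll 8 (new)  [load 270/300]
  50 → roll 1  [load 300/300]
  170 → roll 9 (new)  [load 170/300]
9 paper rolls opened.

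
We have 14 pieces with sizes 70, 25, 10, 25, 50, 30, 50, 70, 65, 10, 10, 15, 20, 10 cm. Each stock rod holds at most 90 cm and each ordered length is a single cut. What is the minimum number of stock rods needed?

Total = 70 + 70 + 65 + 50 + 50 + 30 + 25 + 25 + 20 + 15 + 10 + 10 + 10 + 10 = 460 cm.
Lower bound: ⌈460/90⌉ = 6 stock rods.
A packing using 6 stock rods:
  stock rod 1: 70 + 20 = 90
  stock rod 2: 70 + 15 = 85
  stock rod 3: 65 + 25 = 90
  stock rod 4: 50 + 30 + 10 = 90
  stock rod 5: 50 + 25 + 10 = 85
  stock rod 6: 10 + 10 = 20
This matches the lower bound, so 6 is optimal.

6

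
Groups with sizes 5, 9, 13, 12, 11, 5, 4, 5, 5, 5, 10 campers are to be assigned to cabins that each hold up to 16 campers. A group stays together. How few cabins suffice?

Total = 13 + 12 + 11 + 10 + 9 + 5 + 5 + 5 + 5 + 5 + 4 = 84 campers.
Lower bound: ⌈84/16⌉ = 6 cabins.
A packing using 6 cabins:
  cabin 1: 13 = 13
  cabin 2: 12 + 4 = 16
  cabin 3: 11 + 5 = 16
  cabin 4: 10 + 5 = 15
  cabin 5: 9 + 5 = 14
  cabin 6: 5 + 5 = 10
This matches the lower bound, so 6 is optimal.

6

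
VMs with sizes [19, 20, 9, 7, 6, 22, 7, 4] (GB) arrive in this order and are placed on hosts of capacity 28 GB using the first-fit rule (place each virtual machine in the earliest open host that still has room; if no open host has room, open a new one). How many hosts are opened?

  19 → host 1 (new)  [load 19/28]
  20 → host 2 (new)  [load 20/28]
  9 → host 1  [load 28/28]
  7 → host 2  [load 27/28]
  6 → host 3 (new)  [load 6/28]
  22 → host 3  [load 28/28]
  7 → host 4 (new)  [load 7/28]
  4 → host 4  [load 11/28]
4 hosts opened.

4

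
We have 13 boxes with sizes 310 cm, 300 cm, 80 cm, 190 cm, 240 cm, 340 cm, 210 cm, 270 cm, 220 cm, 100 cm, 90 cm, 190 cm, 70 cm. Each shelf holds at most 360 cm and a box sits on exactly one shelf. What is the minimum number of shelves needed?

Total = 340 + 310 + 300 + 270 + 240 + 220 + 210 + 190 + 190 + 100 + 90 + 80 + 70 = 2610 cm.
Lower bound: ⌈2610/360⌉ = 8 shelves.
Also, 9 boxes each exceed 180 cm, and no two of those can share a shelf, so at least 9 shelves are needed.
A packing using 9 shelves:
  shelf 1: 340 = 340
  shelf 2: 310 = 310
  shelf 3: 300 = 300
  shelf 4: 270 + 90 = 360
  shelf 5: 240 + 100 = 340
  shelf 6: 220 + 80 = 300
  shelf 7: 210 + 70 = 280
  shelf 8: 190 = 190
  shelf 9: 190 = 190
This matches the lower bound, so 9 is optimal.

9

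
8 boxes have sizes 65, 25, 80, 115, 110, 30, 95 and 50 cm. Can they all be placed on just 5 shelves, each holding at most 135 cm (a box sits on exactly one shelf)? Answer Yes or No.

Yes

A valid assignment using 5 shelves:
  shelf 1: 115 = 115
  shelf 2: 110 + 25 = 135
  shelf 3: 95 + 30 = 125
  shelf 4: 80 + 50 = 130
  shelf 5: 65 = 65
Every load is within 135 cm, so 5 shelves suffice.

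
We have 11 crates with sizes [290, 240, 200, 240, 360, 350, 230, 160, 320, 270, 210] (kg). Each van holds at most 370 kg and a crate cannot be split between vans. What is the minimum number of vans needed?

10

Total = 360 + 350 + 320 + 290 + 270 + 240 + 240 + 230 + 210 + 200 + 160 = 2870 kg.
Lower bound: ⌈2870/370⌉ = 8 vans.
Also, 10 crates each exceed 185 kg, and no two of those can share a van, so at least 10 vans are needed.
A packing using 10 vans:
  van 1: 360 = 360
  van 2: 350 = 350
  van 3: 320 = 320
  van 4: 290 = 290
  van 5: 270 = 270
  van 6: 240 = 240
  van 7: 240 = 240
  van 8: 230 = 230
  van 9: 210 + 160 = 370
  van 10: 200 = 200
This matches the lower bound, so 10 is optimal.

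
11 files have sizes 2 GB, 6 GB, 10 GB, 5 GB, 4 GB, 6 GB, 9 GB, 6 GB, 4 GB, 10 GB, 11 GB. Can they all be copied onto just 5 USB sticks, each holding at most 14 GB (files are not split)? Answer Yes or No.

No

Total = 73 GB; ⌈73/14⌉ = 6.
At least 6 USB sticks are required, but only 5 are allowed.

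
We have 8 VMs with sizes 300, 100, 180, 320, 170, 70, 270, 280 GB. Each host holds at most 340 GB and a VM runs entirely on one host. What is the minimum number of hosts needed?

6

Total = 320 + 300 + 280 + 270 + 180 + 170 + 100 + 70 = 1690 GB.
Lower bound: ⌈1690/340⌉ = 5 hosts.
A packing using 6 hosts:
  host 1: 320 = 320
  host 2: 300 = 300
  host 3: 280 = 280
  host 4: 270 + 70 = 340
  host 5: 180 + 100 = 280
  host 6: 170 = 170
No arrangement into 5 hosts stays within capacity, so 6 is optimal.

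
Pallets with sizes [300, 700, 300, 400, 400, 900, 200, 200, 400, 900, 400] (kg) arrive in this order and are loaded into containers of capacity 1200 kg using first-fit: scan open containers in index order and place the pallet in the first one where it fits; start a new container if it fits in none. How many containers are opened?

  300 → container 1 (new)  [load 300/1200]
  700 → container 1  [load 1000/1200]
  300 → container 2 (new)  [load 300/1200]
  400 → container 2  [load 700/1200]
  400 → container 2  [load 1100/1200]
  900 → container 3 (new)  [load 900/1200]
  200 → container 1  [load 1200/1200]
  200 → container 3  [load 1100/1200]
  400 → container 4 (new)  [load 400/1200]
  900 → container 5 (new)  [load 900/1200]
  400 → container 4  [load 800/1200]
5 containers opened.

5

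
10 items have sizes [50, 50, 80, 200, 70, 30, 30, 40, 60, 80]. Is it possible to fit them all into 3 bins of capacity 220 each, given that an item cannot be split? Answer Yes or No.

No

Total = 690; ⌈690/220⌉ = 4.
At least 4 bins are required, but only 3 are allowed.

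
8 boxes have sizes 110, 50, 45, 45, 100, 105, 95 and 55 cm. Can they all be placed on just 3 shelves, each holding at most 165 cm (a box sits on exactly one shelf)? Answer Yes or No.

Total = 605 cm; ⌈605/165⌉ = 4.
At least 4 shelves are required, but only 3 are allowed.

No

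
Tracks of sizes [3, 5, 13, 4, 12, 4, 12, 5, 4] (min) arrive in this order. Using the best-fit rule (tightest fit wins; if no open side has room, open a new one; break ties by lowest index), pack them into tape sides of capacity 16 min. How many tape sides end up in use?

  3 → side 1 (new)  [load 3/16]
  5 → side 1  [load 8/16]
  13 → side 2 (new)  [load 13/16]
  4 → side 1  [load 12/16]
  12 → side 3 (new)  [load 12/16]
  4 → side 1  [load 16/16]
  12 → side 4 (new)  [load 12/16]
  5 → side 5 (new)  [load 5/16]
  4 → side 3  [load 16/16]
5 tape sides opened.

5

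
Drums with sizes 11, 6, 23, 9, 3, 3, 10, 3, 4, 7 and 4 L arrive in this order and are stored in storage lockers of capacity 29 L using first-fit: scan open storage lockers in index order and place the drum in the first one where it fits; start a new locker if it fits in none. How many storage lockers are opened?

  11 → locker 1 (new)  [load 11/29]
  6 → locker 1  [load 17/29]
  23 → locker 2 (new)  [load 23/29]
  9 → locker 1  [load 26/29]
  3 → locker 1  [load 29/29]
  3 → locker 2  [load 26/29]
  10 → locker 3 (new)  [load 10/29]
  3 → locker 2  [load 29/29]
  4 → locker 3  [load 14/29]
  7 → locker 3  [load 21/29]
  4 → locker 3  [load 25/29]
3 storage lockers opened.

3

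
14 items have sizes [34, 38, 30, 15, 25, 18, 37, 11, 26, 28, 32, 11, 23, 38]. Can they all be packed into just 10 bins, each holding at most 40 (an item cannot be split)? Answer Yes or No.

Total = 366; ⌈366/40⌉ = 10.
The bound of 10 does not rule out 10, but exhaustive search shows no assignment into 10 bins of capacity 40 exists — the minimum is 11.

No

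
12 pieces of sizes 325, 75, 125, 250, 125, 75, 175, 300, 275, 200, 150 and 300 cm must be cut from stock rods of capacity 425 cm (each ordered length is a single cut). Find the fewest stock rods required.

Total = 325 + 300 + 300 + 275 + 250 + 200 + 175 + 150 + 125 + 125 + 75 + 75 = 2375 cm.
Lower bound: ⌈2375/425⌉ = 6 stock rods.
A packing using 6 stock rods:
  stock rod 1: 325 + 75 = 400
  stock rod 2: 300 + 125 = 425
  stock rod 3: 300 + 125 = 425
  stock rod 4: 275 + 150 = 425
  stock rod 5: 250 + 175 = 425
  stock rod 6: 200 + 75 = 275
This matches the lower bound, so 6 is optimal.

6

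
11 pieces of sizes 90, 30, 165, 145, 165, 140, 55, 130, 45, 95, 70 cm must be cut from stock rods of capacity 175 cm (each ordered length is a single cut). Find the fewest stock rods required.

Total = 165 + 165 + 145 + 140 + 130 + 95 + 90 + 70 + 55 + 45 + 30 = 1130 cm.
Lower bound: ⌈1130/175⌉ = 7 stock rods.
A packing using 7 stock rods:
  stock rod 1: 165 = 165
  stock rod 2: 165 = 165
  stock rod 3: 145 + 30 = 175
  stock rod 4: 140 = 140
  stock rod 5: 130 + 45 = 175
  stock rod 6: 95 + 70 = 165
  stock rod 7: 90 + 55 = 145
This matches the lower bound, so 7 is optimal.

7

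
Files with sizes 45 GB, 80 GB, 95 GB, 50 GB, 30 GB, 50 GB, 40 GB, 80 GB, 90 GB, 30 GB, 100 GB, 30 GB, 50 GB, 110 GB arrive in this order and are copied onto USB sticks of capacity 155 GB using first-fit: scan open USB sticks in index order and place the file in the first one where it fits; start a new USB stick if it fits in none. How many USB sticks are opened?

  45 → USB stick 1 (new)  [load 45/155]
  80 → USB stick 1  [load 125/155]
  95 → USB stick 2 (new)  [load 95/155]
  50 → USB stick 2  [load 145/155]
  30 → USB stick 1  [load 155/155]
  50 → USB stick 3 (new)  [load 50/155]
  40 → USB stick 3  [load 90/155]
  80 → USB stick 4 (new)  [load 80/155]
  90 → USB stick 5 (new)  [load 90/155]
  30 → USB stick 3  [load 120/155]
  100 → USB stick 6 (new)  [load 100/155]
  30 → USB stick 3  [load 150/155]
  50 → USB stick 4  [load 130/155]
  110 → USB stick 7 (new)  [load 110/155]
7 USB sticks opened.

7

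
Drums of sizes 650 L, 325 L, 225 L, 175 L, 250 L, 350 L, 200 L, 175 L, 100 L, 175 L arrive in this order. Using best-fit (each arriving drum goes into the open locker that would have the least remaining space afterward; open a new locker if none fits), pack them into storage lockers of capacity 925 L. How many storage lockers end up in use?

3

  650 → locker 1 (new)  [load 650/925]
  325 → locker 2 (new)  [load 325/925]
  225 → locker 1  [load 875/925]
  175 → locker 2  [load 500/925]
  250 → locker 2  [load 750/925]
  350 → locker 3 (new)  [load 350/925]
  200 → locker 3  [load 550/925]
  175 → locker 2  [load 925/925]
  100 → locker 3  [load 650/925]
  175 → locker 3  [load 825/925]
3 storage lockers opened.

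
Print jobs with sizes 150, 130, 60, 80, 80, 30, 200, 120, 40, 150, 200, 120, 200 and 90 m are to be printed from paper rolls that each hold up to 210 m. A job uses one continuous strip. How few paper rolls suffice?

Total = 200 + 200 + 200 + 150 + 150 + 130 + 120 + 120 + 90 + 80 + 80 + 60 + 40 + 30 = 1650 m.
Lower bound: ⌈1650/210⌉ = 8 paper rolls.
A packing using 9 paper rolls:
  roll 1: 200 = 200
  roll 2: 200 = 200
  roll 3: 200 = 200
  roll 4: 150 + 60 = 210
  roll 5: 150 + 40 = 190
  roll 6: 130 + 80 = 210
  roll 7: 120 + 90 = 210
  roll 8: 120 + 80 = 200
  roll 9: 30 = 30
No arrangement into 8 paper rolls stays within capacity, so 9 is optimal.

9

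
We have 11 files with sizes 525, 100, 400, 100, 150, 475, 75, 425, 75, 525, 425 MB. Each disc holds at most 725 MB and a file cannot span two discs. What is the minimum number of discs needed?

6

Total = 525 + 525 + 475 + 425 + 425 + 400 + 150 + 100 + 100 + 75 + 75 = 3275 MB.
Lower bound: ⌈3275/725⌉ = 5 discs.
Also, 6 files each exceed 725/2 MB, and no two of those can share a disc, so at least 6 discs are needed.
A packing using 6 discs:
  disc 1: 525 + 150 = 675
  disc 2: 525 + 100 + 100 = 725
  disc 3: 475 + 75 + 75 = 625
  disc 4: 425 = 425
  disc 5: 425 = 425
  disc 6: 400 = 400
This matches the lower bound, so 6 is optimal.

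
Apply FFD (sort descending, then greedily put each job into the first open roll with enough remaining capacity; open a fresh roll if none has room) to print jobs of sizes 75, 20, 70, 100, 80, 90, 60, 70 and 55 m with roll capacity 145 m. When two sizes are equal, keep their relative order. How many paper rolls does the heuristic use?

Sorted descending: 100, 90, 80, 75, 70, 70, 60, 55, 20.
  100 → roll 1 (new)  [load 100/145]
  90 → roll 2 (new)  [load 90/145]
  80 → roll 3 (new)  [load 80/145]
  75 → roll 4 (new)  [load 75/145]
  70 → roll 4  [load 145/145]
  70 → roll 5 (new)  [load 70/145]
  60 → roll 3  [load 140/145]
  55 → roll 2  [load 145/145]
  20 → roll 1  [load 120/145]
5 paper rolls opened.

5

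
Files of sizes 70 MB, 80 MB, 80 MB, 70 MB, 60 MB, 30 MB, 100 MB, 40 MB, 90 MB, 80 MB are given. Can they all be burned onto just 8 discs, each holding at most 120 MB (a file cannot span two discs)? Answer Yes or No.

A valid assignment using 8 discs:
  disc 1: 100 = 100
  disc 2: 90 + 30 = 120
  disc 3: 80 + 40 = 120
  disc 4: 80 = 80
  disc 5: 80 = 80
  disc 6: 70 = 70
  disc 7: 70 = 70
  disc 8: 60 = 60
Every load is within 120 MB, so 8 discs suffice.

Yes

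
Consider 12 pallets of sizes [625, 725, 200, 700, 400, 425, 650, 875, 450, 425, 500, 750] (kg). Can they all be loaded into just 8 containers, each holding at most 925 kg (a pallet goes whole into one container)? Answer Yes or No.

Total = 6725 kg; ⌈6725/925⌉ = 8.
The bound of 8 does not rule out 8, but exhaustive search shows no assignment into 8 containers of capacity 925 kg exists — the minimum is 9.

No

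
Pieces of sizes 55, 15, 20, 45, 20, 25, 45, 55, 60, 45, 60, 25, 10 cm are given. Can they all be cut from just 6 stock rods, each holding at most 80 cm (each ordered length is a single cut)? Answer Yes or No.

Total = 480 cm; ⌈480/80⌉ = 6.
7 pieces each exceed half the capacity and cannot share a stock rod, forcing at least 7 stock rods.
At least 7 stock rods are required, but only 6 are allowed.

No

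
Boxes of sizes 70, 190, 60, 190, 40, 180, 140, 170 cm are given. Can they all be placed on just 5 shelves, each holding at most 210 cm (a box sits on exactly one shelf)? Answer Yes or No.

No

Total = 1040 cm; ⌈1040/210⌉ = 5.
The bound of 5 does not rule out 5, but exhaustive search shows no assignment into 5 shelves of capacity 210 cm exists — the minimum is 6.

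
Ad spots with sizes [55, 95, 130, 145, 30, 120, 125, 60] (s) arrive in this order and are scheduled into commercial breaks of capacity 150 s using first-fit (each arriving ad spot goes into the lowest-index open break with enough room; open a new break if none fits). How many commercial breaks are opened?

6

  55 → break 1 (new)  [load 55/150]
  95 → break 1  [load 150/150]
  130 → break 2 (new)  [load 130/150]
  145 → break 3 (new)  [load 145/150]
  30 → break 4 (new)  [load 30/150]
  120 → break 4  [load 150/150]
  125 → break 5 (new)  [load 125/150]
  60 → break 6 (new)  [load 60/150]
6 commercial breaks opened.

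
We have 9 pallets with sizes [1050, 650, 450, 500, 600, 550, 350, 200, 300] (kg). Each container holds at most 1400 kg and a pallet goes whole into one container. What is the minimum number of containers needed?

Total = 1050 + 650 + 600 + 550 + 500 + 450 + 350 + 300 + 200 = 4650 kg.
Lower bound: ⌈4650/1400⌉ = 4 containers.
A packing using 4 containers:
  container 1: 1050 + 350 = 1400
  container 2: 650 + 600 = 1250
  container 3: 550 + 500 + 300 = 1350
  container 4: 450 + 200 = 650
This matches the lower bound, so 4 is optimal.

4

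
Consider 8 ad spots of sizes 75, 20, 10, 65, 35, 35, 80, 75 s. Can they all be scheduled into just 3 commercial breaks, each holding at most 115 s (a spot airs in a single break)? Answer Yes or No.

No

Total = 395 s; ⌈395/115⌉ = 4.
At least 4 commercial breaks are required, but only 3 are allowed.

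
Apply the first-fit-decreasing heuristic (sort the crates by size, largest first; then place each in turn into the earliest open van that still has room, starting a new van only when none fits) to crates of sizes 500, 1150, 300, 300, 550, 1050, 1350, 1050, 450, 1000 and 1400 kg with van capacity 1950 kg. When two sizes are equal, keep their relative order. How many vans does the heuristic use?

Sorted descending: 1400, 1350, 1150, 1050, 1050, 1000, 550, 500, 450, 300, 300.
  1400 → van 1 (new)  [load 1400/1950]
  1350 → van 2 (new)  [load 1350/1950]
  1150 → van 3 (new)  [load 1150/1950]
  1050 → van 4 (new)  [load 1050/1950]
  1050 → van 5 (new)  [load 1050/1950]
  1000 → van 6 (new)  [load 1000/1950]
  550 → van 1  [load 1950/1950]
  500 → van 2  [load 1850/1950]
  450 → van 3  [load 1600/1950]
  300 → van 3  [load 1900/1950]
  300 → van 4  [load 1350/1950]
6 vans opened.

6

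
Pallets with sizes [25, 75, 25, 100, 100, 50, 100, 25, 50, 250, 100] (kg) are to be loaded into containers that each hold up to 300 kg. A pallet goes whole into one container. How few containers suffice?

3

Total = 250 + 100 + 100 + 100 + 100 + 75 + 50 + 50 + 25 + 25 + 25 = 900 kg.
Lower bound: ⌈900/300⌉ = 3 containers.
A packing using 3 containers:
  container 1: 250 + 50 = 300
  container 2: 100 + 100 + 100 = 300
  container 3: 100 + 75 + 50 + 25 + 25 + 25 = 300
This matches the lower bound, so 3 is optimal.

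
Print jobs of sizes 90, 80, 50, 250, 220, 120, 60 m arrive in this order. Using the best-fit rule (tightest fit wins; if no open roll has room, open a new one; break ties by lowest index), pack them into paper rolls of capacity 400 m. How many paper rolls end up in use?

3

  90 → roll 1 (new)  [load 90/400]
  80 → roll 1  [load 170/400]
  50 → roll 1  [load 220/400]
  250 → roll 2 (new)  [load 250/400]
  220 → roll 3 (new)  [load 220/400]
  120 → roll 2  [load 370/400]
  60 → roll 1  [load 280/400]
3 paper rolls opened.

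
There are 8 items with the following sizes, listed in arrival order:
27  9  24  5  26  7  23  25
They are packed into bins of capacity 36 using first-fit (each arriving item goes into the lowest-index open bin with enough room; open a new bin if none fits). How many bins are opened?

5

  27 → bin 1 (new)  [load 27/36]
  9 → bin 1  [load 36/36]
  24 → bin 2 (new)  [load 24/36]
  5 → bin 2  [load 29/36]
  26 → bin 3 (new)  [load 26/36]
  7 → bin 2  [load 36/36]
  23 → bin 4 (new)  [load 23/36]
  25 → bin 5 (new)  [load 25/36]
5 bins opened.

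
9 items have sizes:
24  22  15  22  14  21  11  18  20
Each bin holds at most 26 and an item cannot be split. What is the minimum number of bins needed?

Total = 24 + 22 + 22 + 21 + 20 + 18 + 15 + 14 + 11 = 167.
Lower bound: ⌈167/26⌉ = 7 bins.
Also, 8 items each exceed 13, and no two of those can share a bin, so at least 8 bins are needed.
A packing using 8 bins:
  bin 1: 24 = 24
  bin 2: 22 = 22
  bin 3: 22 = 22
  bin 4: 21 = 21
  bin 5: 20 = 20
  bin 6: 18 = 18
  bin 7: 15 + 11 = 26
  bin 8: 14 = 14
This matches the lower bound, so 8 is optimal.

8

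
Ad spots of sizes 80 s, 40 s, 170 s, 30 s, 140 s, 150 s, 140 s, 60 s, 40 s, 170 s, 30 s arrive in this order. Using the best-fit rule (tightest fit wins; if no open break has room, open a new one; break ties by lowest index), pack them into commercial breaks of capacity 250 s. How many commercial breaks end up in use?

  80 → break 1 (new)  [load 80/250]
  40 → break 1  [load 120/250]
  170 → break 2 (new)  [load 170/250]
  30 → break 2  [load 200/250]
  140 → break 3 (new)  [load 140/250]
  150 → break 4 (new)  [load 150/250]
  140 → break 5 (new)  [load 140/250]
  60 → break 4  [load 210/250]
  40 → break 4  [load 250/250]
  170 → break 6 (new)  [load 170/250]
  30 → break 2  [load 230/250]
6 commercial breaks opened.

6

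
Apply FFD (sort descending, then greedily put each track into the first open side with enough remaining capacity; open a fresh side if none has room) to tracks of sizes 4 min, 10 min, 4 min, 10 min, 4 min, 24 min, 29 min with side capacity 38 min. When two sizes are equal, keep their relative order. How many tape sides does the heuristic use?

3

Sorted descending: 29, 24, 10, 10, 4, 4, 4.
  29 → side 1 (new)  [load 29/38]
  24 → side 2 (new)  [load 24/38]
  10 → side 2  [load 34/38]
  10 → side 3 (new)  [load 10/38]
  4 → side 1  [load 33/38]
  4 → side 1  [load 37/38]
  4 → side 2  [load 38/38]
3 tape sides opened.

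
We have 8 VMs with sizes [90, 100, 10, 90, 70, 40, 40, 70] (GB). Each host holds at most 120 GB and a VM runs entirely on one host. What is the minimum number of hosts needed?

5

Total = 100 + 90 + 90 + 70 + 70 + 40 + 40 + 10 = 510 GB.
Lower bound: ⌈510/120⌉ = 5 hosts.
A packing using 5 hosts:
  host 1: 100 + 10 = 110
  host 2: 90 = 90
  host 3: 90 = 90
  host 4: 70 + 40 = 110
  host 5: 70 + 40 = 110
This matches the lower bound, so 5 is optimal.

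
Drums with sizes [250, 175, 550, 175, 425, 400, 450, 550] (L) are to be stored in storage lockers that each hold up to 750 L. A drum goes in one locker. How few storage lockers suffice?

5

Total = 550 + 550 + 450 + 425 + 400 + 250 + 175 + 175 = 2975 L.
Lower bound: ⌈2975/750⌉ = 4 storage lockers.
Also, 5 drums each exceed 375 L, and no two of those can share a locker, so at least 5 storage lockers are needed.
A packing using 5 storage lockers:
  locker 1: 550 + 175 = 725
  locker 2: 550 + 175 = 725
  locker 3: 450 + 250 = 700
  locker 4: 425 = 425
  locker 5: 400 = 400
This matches the lower bound, so 5 is optimal.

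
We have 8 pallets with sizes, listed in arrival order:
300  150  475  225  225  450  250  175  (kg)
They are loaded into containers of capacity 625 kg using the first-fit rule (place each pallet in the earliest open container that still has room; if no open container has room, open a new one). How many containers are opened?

5

  300 → container 1 (new)  [load 300/625]
  150 → container 1  [load 450/625]
  475 → container 2 (new)  [load 475/625]
  225 → container 3 (new)  [load 225/625]
  225 → container 3  [load 450/625]
  450 → container 4 (new)  [load 450/625]
  250 → container 5 (new)  [load 250/625]
  175 → container 1  [load 625/625]
5 containers opened.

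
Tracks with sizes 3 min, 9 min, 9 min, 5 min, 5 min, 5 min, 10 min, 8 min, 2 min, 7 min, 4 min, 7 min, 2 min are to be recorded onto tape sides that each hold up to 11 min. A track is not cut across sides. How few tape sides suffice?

8

Total = 10 + 9 + 9 + 8 + 7 + 7 + 5 + 5 + 5 + 4 + 3 + 2 + 2 = 76 min.
Lower bound: ⌈76/11⌉ = 7 tape sides.
A packing using 8 tape sides:
  side 1: 10 = 10
  side 2: 9 + 2 = 11
  side 3: 9 + 2 = 11
  side 4: 8 + 3 = 11
  side 5: 7 + 4 = 11
  side 6: 7 = 7
  side 7: 5 + 5 = 10
  side 8: 5 = 5
No arrangement into 7 tape sides stays within capacity, so 8 is optimal.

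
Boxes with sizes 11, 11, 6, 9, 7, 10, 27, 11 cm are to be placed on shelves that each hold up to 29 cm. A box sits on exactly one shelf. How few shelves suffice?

4

Total = 27 + 11 + 11 + 11 + 10 + 9 + 7 + 6 = 92 cm.
Lower bound: ⌈92/29⌉ = 4 shelves.
A packing using 4 shelves:
  shelf 1: 27 = 27
  shelf 2: 11 + 11 + 7 = 29
  shelf 3: 11 + 10 + 6 = 27
  shelf 4: 9 = 9
This matches the lower bound, so 4 is optimal.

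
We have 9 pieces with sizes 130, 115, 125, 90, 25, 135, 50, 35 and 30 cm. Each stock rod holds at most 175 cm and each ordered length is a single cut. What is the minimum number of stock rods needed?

Total = 135 + 130 + 125 + 115 + 90 + 50 + 35 + 30 + 25 = 735 cm.
Lower bound: ⌈735/175⌉ = 5 stock rods.
A packing using 5 stock rods:
  stock rod 1: 135 + 35 = 170
  stock rod 2: 130 + 30 = 160
  stock rod 3: 125 + 50 = 175
  stock rod 4: 115 + 25 = 140
  stock rod 5: 90 = 90
This matches the lower bound, so 5 is optimal.

5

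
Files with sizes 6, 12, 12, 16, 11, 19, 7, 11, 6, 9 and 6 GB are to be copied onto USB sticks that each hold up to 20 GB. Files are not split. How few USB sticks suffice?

Total = 19 + 16 + 12 + 12 + 11 + 11 + 9 + 7 + 6 + 6 + 6 = 115 GB.
Lower bound: ⌈115/20⌉ = 6 USB sticks.
A packing using 7 USB sticks:
  USB stick 1: 19 = 19
  USB stick 2: 16 = 16
  USB stick 3: 12 + 7 = 19
  USB stick 4: 12 + 6 = 18
  USB stick 5: 11 + 9 = 20
  USB stick 6: 11 + 6 = 17
  USB stick 7: 6 = 6
No arrangement into 6 USB sticks stays within capacity, so 7 is optimal.

7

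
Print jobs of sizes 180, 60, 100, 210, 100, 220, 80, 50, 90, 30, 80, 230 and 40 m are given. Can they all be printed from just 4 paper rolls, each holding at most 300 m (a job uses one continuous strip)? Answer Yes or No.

Total = 1470 m; ⌈1470/300⌉ = 5.
At least 5 paper rolls are required, but only 4 are allowed.

No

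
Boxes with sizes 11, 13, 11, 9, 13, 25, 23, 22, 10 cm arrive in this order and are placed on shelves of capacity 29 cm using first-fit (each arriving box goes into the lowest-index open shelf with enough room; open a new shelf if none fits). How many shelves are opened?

6

  11 → shelf 1 (new)  [load 11/29]
  13 → shelf 1  [load 24/29]
  11 → shelf 2 (new)  [load 11/29]
  9 → shelf 2  [load 20/29]
  13 → shelf 3 (new)  [load 13/29]
  25 → shelf 4 (new)  [load 25/29]
  23 → shelf 5 (new)  [load 23/29]
  22 → shelf 6 (new)  [load 22/29]
  10 → shelf 3  [load 23/29]
6 shelves opened.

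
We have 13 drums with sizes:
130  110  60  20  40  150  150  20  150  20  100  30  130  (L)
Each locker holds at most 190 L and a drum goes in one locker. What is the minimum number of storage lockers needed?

Total = 150 + 150 + 150 + 130 + 130 + 110 + 100 + 60 + 40 + 30 + 20 + 20 + 20 = 1110 L.
Lower bound: ⌈1110/190⌉ = 6 storage lockers.
Also, 7 drums each exceed 95 L, and no two of those can share a locker, so at least 7 storage lockers are needed.
A packing using 7 storage lockers:
  locker 1: 150 + 40 = 190
  locker 2: 150 + 30 = 180
  locker 3: 150 + 20 + 20 = 190
  locker 4: 130 + 60 = 190
  locker 5: 130 + 20 = 150
  locker 6: 110 = 110
  locker 7: 100 = 100
This matches the lower bound, so 7 is optimal.

7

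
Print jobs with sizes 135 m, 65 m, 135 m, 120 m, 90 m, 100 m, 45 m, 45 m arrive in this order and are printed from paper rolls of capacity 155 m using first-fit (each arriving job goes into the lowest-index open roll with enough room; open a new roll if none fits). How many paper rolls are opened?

  135 → roll 1 (new)  [load 135/155]
  65 → roll 2 (new)  [load 65/155]
  135 → roll 3 (new)  [load 135/155]
  120 → roll 4 (new)  [load 120/155]
  90 → roll 2  [load 155/155]
  100 → roll 5 (new)  [load 100/155]
  45 → roll 5  [load 145/155]
  45 → roll 6 (new)  [load 45/155]
6 paper rolls opened.

6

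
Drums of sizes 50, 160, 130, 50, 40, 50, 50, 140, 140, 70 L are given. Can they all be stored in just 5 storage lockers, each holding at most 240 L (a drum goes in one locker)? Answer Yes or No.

Yes

A valid assignment using 4 storage lockers:
  locker 1: 160 + 70 = 230
  locker 2: 140 + 50 + 50 = 240
  locker 3: 140 + 50 + 50 = 240
  locker 4: 130 + 40 = 170
That uses only 4 ≤ 5, so 5 storage lockers are enough.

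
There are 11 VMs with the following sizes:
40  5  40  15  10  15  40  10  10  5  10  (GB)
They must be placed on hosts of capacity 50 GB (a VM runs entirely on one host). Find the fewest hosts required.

4

Total = 40 + 40 + 40 + 15 + 15 + 10 + 10 + 10 + 10 + 5 + 5 = 200 GB.
Lower bound: ⌈200/50⌉ = 4 hosts.
A packing using 4 hosts:
  host 1: 40 + 10 = 50
  host 2: 40 + 10 = 50
  host 3: 40 + 10 = 50
  host 4: 15 + 15 + 10 + 5 + 5 = 50
This matches the lower bound, so 4 is optimal.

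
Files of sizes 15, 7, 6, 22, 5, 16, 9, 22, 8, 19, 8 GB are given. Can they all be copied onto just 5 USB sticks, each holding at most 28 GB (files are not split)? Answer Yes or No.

Total = 137 GB; ⌈137/28⌉ = 5.
The bound of 5 does not rule out 5, but exhaustive search shows no assignment into 5 USB sticks of capacity 28 GB exists — the minimum is 6.

No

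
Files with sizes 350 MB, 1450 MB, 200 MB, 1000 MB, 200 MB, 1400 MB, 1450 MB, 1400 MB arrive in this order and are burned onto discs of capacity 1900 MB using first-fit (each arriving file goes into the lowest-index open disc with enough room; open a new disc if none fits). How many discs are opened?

  350 → disc 1 (new)  [load 350/1900]
  1450 → disc 1  [load 1800/1900]
  200 → disc 2 (new)  [load 200/1900]
  1000 → disc 2  [load 1200/1900]
  200 → disc 2  [load 1400/1900]
  1400 → disc 3 (new)  [load 1400/1900]
  1450 → disc 4 (new)  [load 1450/1900]
  1400 → disc 5 (new)  [load 1400/1900]
5 discs opened.

5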